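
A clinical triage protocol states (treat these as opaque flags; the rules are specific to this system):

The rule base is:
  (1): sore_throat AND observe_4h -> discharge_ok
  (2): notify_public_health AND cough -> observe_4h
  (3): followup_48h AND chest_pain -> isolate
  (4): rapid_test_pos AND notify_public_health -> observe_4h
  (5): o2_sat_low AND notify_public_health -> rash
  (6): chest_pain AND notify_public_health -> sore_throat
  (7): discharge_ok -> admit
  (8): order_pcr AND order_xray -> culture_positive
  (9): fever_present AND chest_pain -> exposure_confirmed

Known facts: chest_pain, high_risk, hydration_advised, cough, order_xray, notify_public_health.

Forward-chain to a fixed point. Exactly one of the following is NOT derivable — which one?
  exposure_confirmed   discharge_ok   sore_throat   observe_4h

Round 1 — (2), (6), derive observe_4h, sore_throat.
Round 2 — (1), derive discharge_ok.
Round 3 — (7), derive admit.
Derived: observe_4h (round 1), discharge_ok (round 2), sore_throat (round 1). exposure_confirmed never appears in any round.

exposure_confirmed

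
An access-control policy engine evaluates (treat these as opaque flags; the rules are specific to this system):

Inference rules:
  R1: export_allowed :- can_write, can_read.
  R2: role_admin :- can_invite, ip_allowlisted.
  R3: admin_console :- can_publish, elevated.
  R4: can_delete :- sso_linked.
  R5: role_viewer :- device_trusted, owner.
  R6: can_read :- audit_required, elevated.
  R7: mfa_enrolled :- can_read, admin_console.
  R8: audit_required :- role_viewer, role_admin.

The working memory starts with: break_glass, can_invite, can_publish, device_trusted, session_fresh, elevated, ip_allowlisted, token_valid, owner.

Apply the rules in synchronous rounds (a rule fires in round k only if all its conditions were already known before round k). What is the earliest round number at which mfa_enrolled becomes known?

Round 1 fires R2, R3, R5, giving role_admin, admin_console, role_viewer.
Round 2 fires R8, giving audit_required.
Round 3 fires R6, giving can_read.
Round 4 fires R7, giving mfa_enrolled.
mfa_enrolled first appears in round 4.

4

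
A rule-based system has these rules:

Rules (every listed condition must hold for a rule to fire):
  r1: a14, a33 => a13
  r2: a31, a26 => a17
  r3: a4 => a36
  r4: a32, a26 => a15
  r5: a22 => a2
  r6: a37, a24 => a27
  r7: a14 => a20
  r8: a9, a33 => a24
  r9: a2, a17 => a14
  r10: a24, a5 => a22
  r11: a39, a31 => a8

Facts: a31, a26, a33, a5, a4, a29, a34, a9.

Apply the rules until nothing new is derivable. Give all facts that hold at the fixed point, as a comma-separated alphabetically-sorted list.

a13, a14, a17, a2, a20, a22, a24, a26, a29, a31, a33, a34, a36, a4, a5, a9

Round 1 — r2, r3, r8, derive a17, a36, a24.
Round 2 — r10, derive a22.
Round 3 — r5, derive a2.
Round 4 — r9, derive a14.
Round 5 — r1, r7, derive a13, a20.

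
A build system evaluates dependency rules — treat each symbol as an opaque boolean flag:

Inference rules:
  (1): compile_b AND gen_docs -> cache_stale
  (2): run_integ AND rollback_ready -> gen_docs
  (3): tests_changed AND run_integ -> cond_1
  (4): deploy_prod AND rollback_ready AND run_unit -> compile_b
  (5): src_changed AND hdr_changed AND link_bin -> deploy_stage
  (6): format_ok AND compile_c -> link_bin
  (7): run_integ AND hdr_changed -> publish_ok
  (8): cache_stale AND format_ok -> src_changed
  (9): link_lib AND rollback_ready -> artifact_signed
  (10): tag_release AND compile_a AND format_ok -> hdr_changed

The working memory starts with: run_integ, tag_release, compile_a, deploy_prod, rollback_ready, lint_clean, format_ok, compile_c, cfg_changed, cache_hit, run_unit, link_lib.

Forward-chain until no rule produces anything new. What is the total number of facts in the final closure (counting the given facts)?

21

Round 1 — (2), (4), (6), (9), (10), derive gen_docs, compile_b, link_bin, artifact_signed, hdr_changed.
Round 2 — (1), (7), derive cache_stale, publish_ok.
Round 3 — (8), derive src_changed.
Round 4 — (5), derive deploy_stage.
Closure: {artifact_signed, cache_hit, cache_stale, cfg_changed, compile_a, compile_b, compile_c, deploy_prod, deploy_stage, format_ok, gen_docs, hdr_changed, link_bin, link_lib, lint_clean, publish_ok, rollback_ready, run_integ, run_unit, src_changed, tag_release} — 21 facts.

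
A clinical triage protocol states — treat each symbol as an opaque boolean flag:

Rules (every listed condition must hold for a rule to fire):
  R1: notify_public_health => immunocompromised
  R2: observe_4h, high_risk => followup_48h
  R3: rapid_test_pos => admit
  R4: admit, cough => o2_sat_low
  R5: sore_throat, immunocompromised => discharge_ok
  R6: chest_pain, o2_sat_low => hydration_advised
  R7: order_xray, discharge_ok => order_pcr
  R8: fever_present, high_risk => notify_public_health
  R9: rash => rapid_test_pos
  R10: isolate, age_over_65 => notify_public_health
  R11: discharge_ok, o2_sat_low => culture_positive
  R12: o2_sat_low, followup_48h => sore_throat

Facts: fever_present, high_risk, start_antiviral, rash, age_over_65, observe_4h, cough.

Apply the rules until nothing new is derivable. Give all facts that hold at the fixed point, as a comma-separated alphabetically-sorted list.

admit, age_over_65, cough, culture_positive, discharge_ok, fever_present, followup_48h, high_risk, immunocompromised, notify_public_health, o2_sat_low, observe_4h, rapid_test_pos, rash, sore_throat, start_antiviral

Round 1: R2 [observe_4h, high_risk => followup_48h]; R8 [fever_present, high_risk => notify_public_health]; R9 [rash => rapid_test_pos]. Adds followup_48h, notify_public_health, rapid_test_pos.
Round 2: R1 [notify_public_health => immunocompromised]; R3 [rapid_test_pos => admit]. Adds immunocompromised, admit.
Round 3: R4 [admit, cough => o2_sat_low]. Adds o2_sat_low.
Round 4: R12 [o2_sat_low, followup_48h => sore_throat]. Adds sore_throat.
Round 5: R5 [sore_throat, immunocompromised => discharge_ok]. Adds discharge_ok.
Round 6: R11 [discharge_ok, o2_sat_low => culture_positive]. Adds culture_positive.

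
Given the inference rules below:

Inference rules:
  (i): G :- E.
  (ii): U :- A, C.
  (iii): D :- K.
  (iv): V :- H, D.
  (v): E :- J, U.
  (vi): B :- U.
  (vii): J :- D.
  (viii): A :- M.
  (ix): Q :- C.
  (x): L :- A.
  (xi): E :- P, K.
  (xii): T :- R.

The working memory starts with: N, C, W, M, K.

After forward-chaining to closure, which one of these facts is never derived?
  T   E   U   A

Round 1: (iii) [D :- K.]; (viii) [A :- M.]; (ix) [Q :- C.]. Adds D, A, Q.
Round 2: (ii) [U :- A, C.]; (vii) [J :- D.]; (x) [L :- A.]. Adds U, J, L.
Round 3: (v) [E :- J, U.]; (vi) [B :- U.]. Adds E, B.
Round 4: (i) [G :- E.]. Adds G.
Derived: A (round 1), E (round 3), U (round 2). T never appears in any round.

T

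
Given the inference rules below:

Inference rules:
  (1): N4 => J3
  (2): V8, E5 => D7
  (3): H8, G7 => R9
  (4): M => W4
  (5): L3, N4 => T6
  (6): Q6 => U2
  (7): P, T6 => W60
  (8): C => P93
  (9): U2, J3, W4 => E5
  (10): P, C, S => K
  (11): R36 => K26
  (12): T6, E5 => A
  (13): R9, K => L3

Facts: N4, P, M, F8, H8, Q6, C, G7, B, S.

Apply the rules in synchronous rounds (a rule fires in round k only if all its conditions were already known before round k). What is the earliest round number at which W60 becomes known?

4

Round 1 — (1), (3), (4), (6), (8), (10), derive J3, R9, W4, U2, P93, K.
Round 2 — (9), (13), derive E5, L3.
Round 3 — (5), derive T6.
Round 4 — (7), (12), derive W60, A.
W60 first appears in round 4.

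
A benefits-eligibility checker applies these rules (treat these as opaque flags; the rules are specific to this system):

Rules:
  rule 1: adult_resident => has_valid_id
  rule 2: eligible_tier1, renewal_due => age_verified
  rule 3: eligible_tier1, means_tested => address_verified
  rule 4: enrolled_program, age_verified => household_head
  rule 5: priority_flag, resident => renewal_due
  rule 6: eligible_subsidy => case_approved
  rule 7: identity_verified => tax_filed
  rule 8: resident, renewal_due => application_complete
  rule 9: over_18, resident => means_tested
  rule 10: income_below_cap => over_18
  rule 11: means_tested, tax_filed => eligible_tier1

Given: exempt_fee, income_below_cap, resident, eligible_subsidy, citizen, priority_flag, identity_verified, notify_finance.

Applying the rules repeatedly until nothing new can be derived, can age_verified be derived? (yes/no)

yes

Round 1 — rule 5, rule 6, rule 7, rule 10, derive renewal_due, case_approved, tax_filed, over_18.
Round 2 — rule 8, rule 9, derive application_complete, means_tested.
Round 3 — rule 11, derive eligible_tier1.
Round 4 — rule 2, rule 3, derive age_verified, address_verified.
age_verified appears in round 4, so it is derivable.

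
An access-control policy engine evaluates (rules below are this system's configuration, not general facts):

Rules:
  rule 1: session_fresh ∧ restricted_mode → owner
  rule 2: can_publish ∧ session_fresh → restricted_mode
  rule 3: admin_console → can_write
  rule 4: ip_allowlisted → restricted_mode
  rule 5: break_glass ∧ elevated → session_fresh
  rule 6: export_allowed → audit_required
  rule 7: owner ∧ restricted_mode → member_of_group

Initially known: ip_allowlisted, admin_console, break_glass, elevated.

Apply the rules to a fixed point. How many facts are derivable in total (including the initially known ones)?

9

Round 1: rule 3 [admin_console → can_write]; rule 4 [ip_allowlisted → restricted_mode]; rule 5 [break_glass ∧ elevated → session_fresh]. Adds can_write, restricted_mode, session_fresh.
Round 2: rule 1 [session_fresh ∧ restricted_mode → owner]. Adds owner.
Round 3: rule 7 [owner ∧ restricted_mode → member_of_group]. Adds member_of_group.
Closure: {admin_console, break_glass, can_write, elevated, ip_allowlisted, member_of_group, owner, restricted_mode, session_fresh} — 9 facts.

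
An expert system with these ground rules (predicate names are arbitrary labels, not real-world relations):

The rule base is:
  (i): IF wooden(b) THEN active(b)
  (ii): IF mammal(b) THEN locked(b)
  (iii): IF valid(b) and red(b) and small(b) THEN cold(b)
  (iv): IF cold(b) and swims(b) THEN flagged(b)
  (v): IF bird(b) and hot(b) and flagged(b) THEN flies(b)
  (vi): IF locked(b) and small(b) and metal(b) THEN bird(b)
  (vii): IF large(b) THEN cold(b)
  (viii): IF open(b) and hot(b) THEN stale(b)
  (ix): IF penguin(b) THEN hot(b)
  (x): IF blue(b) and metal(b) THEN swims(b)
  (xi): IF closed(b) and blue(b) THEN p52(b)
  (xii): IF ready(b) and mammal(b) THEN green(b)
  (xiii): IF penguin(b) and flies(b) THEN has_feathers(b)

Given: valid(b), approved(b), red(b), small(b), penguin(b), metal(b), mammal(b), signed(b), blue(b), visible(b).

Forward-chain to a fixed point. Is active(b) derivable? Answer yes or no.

Round 1: (ii) [IF mammal(b) THEN locked(b)]; (iii) [IF valid(b) and red(b) and small(b) THEN cold(b)]; (ix) [IF penguin(b) THEN hot(b)]; (x) [IF blue(b) and metal(b) THEN swims(b)]. New: locked(b), cold(b), hot(b), swims(b).
Round 2: (iv) [IF cold(b) and swims(b) THEN flagged(b)]; (vi) [IF locked(b) and small(b) and metal(b) THEN bird(b)]. New: flagged(b), bird(b).
Round 3: (v) [IF bird(b) and hot(b) and flagged(b) THEN flies(b)]. New: flies(b).
Round 4: (xiii) [IF penguin(b) and flies(b) THEN has_feathers(b)]. New: has_feathers(b).
Fixed point reached. active(b) is concluded only by (i); (i) needs wooden(b) (never derived).

no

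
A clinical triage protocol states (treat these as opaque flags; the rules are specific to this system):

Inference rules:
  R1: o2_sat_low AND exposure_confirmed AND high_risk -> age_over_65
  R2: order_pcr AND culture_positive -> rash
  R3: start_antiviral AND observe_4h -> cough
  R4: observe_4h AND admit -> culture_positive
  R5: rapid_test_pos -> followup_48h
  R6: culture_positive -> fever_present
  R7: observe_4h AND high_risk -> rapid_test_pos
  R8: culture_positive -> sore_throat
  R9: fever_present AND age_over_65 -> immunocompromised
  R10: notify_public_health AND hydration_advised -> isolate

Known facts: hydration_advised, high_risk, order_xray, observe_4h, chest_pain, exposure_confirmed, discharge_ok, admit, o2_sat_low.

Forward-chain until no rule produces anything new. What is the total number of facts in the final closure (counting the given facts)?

Round 1: R1 [o2_sat_low AND exposure_confirmed AND high_risk -> age_over_65]; R4 [observe_4h AND admit -> culture_positive]; R7 [observe_4h AND high_risk -> rapid_test_pos]. New: age_over_65, culture_positive, rapid_test_pos.
Round 2: R5 [rapid_test_pos -> followup_48h]; R6 [culture_positive -> fever_present]; R8 [culture_positive -> sore_throat]. New: followup_48h, fever_present, sore_throat.
Round 3: R9 [fever_present AND age_over_65 -> immunocompromised]. New: immunocompromised.
Closure: {admit, age_over_65, chest_pain, culture_positive, discharge_ok, exposure_confirmed, fever_present, followup_48h, high_risk, hydration_advised, immunocompromised, o2_sat_low, observe_4h, order_xray, rapid_test_pos, sore_throat} — 16 facts.

16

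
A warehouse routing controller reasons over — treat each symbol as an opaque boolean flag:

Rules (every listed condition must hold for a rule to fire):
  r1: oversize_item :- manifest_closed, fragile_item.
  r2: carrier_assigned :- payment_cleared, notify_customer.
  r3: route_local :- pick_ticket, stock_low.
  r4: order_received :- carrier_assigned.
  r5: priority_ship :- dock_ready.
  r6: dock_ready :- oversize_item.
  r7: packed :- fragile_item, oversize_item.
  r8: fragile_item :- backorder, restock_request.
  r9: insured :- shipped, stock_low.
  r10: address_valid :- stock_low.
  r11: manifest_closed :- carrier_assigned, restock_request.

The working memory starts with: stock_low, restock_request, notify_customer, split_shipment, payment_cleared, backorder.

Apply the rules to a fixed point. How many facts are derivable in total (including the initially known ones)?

15

Round 1 — r2, r8, r10, derive carrier_assigned, fragile_item, address_valid.
Round 2 — r4, r11, derive order_received, manifest_closed.
Round 3 — r1, derive oversize_item.
Round 4 — r6, r7, derive dock_ready, packed.
Round 5 — r5, derive priority_ship.
Closure: {address_valid, backorder, carrier_assigned, dock_ready, fragile_item, manifest_closed, notify_customer, order_received, oversize_item, packed, payment_cleared, priority_ship, restock_request, split_shipment, stock_low} — 15 facts.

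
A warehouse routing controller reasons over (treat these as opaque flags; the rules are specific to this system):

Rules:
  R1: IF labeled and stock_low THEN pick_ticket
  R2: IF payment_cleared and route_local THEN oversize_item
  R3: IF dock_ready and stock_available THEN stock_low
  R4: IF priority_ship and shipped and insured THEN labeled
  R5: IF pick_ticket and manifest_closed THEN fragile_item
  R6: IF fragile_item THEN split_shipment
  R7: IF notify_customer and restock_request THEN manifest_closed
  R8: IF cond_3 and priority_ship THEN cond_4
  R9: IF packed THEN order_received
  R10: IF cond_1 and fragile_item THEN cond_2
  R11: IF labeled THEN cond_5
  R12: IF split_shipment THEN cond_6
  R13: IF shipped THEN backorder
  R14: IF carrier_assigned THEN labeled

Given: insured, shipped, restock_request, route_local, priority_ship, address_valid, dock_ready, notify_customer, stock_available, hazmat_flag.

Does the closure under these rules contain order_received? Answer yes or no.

Round 1: R3 [IF dock_ready and stock_available THEN stock_low]; R4 [IF priority_ship and shipped and insured THEN labeled]; R7 [IF notify_customer and restock_request THEN manifest_closed]; R13 [IF shipped THEN backorder]. Adds stock_low, labeled, manifest_closed, backorder.
Round 2: R1 [IF labeled and stock_low THEN pick_ticket]; R11 [IF labeled THEN cond_5]. Adds pick_ticket, cond_5.
Round 3: R5 [IF pick_ticket and manifest_closed THEN fragile_item]. Adds fragile_item.
Round 4: R6 [IF fragile_item THEN split_shipment]. Adds split_shipment.
Round 5: R12 [IF split_shipment THEN cond_6]. Adds cond_6.
Fixed point reached. order_received is concluded only by R9; R9 needs packed (never derived).

no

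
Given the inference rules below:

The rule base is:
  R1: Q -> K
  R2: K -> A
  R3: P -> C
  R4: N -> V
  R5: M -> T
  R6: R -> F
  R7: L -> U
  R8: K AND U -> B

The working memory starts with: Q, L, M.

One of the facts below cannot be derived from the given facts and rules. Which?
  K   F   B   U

[1] R1 [Q -> K]; R5 [M -> T]; R7 [L -> U]. ⇒ new: K, T, U.
[2] R2 [K -> A]; R8 [K AND U -> B]. ⇒ new: A, B.
Derived: K (round 1), B (round 2), U (round 1). F never appears in any round.

F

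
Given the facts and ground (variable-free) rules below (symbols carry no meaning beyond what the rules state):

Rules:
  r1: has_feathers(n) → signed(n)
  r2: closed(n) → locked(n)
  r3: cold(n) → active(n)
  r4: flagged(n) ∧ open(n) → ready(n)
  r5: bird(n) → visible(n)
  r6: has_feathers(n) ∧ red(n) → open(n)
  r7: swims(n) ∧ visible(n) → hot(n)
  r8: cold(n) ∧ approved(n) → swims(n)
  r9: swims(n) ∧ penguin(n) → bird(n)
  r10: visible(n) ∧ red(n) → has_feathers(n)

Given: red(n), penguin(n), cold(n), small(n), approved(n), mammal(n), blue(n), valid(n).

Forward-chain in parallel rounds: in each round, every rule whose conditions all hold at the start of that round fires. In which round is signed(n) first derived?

5

Round 1: r3 [cold(n) → active(n)]; r8 [cold(n) ∧ approved(n) → swims(n)]. Adds active(n), swims(n).
Round 2: r9 [swims(n) ∧ penguin(n) → bird(n)]. Adds bird(n).
Round 3: r5 [bird(n) → visible(n)]. Adds visible(n).
Round 4: r7 [swims(n) ∧ visible(n) → hot(n)]; r10 [visible(n) ∧ red(n) → has_feathers(n)]. Adds hot(n), has_feathers(n).
Round 5: r1 [has_feathers(n) → signed(n)]; r6 [has_feathers(n) ∧ red(n) → open(n)]. Adds signed(n), open(n).
signed(n) first appears in round 5.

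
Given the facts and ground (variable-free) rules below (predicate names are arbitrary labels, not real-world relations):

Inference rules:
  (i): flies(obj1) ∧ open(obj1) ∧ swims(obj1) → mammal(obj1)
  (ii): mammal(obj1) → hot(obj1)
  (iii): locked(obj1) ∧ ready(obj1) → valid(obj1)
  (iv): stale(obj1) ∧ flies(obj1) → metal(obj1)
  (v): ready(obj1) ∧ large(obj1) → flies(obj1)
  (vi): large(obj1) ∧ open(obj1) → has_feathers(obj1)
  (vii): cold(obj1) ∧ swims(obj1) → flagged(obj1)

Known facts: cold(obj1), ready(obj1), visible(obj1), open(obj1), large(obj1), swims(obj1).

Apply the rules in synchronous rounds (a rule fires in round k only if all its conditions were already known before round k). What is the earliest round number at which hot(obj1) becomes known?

3

Round 1 fires (v), (vi), (vii), giving flies(obj1), has_feathers(obj1), flagged(obj1).
Round 2 fires (i), giving mammal(obj1).
Round 3 fires (ii), giving hot(obj1).
hot(obj1) first appears in round 3.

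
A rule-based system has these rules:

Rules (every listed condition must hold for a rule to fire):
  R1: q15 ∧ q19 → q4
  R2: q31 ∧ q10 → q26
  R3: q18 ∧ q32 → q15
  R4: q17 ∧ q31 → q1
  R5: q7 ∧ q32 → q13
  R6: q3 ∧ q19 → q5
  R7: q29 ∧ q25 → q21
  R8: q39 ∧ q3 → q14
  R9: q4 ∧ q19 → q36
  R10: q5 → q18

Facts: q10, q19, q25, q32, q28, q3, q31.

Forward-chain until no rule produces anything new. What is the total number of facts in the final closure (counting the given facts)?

[1] R2 [q31 ∧ q10 → q26]; R6 [q3 ∧ q19 → q5]. ⇒ new: q26, q5.
[2] R10 [q5 → q18]. ⇒ new: q18.
[3] R3 [q18 ∧ q32 → q15]. ⇒ new: q15.
[4] R1 [q15 ∧ q19 → q4]. ⇒ new: q4.
[5] R9 [q4 ∧ q19 → q36]. ⇒ new: q36.
Closure: {q10, q15, q18, q19, q25, q26, q28, q3, q31, q32, q36, q4, q5} — 13 facts.

13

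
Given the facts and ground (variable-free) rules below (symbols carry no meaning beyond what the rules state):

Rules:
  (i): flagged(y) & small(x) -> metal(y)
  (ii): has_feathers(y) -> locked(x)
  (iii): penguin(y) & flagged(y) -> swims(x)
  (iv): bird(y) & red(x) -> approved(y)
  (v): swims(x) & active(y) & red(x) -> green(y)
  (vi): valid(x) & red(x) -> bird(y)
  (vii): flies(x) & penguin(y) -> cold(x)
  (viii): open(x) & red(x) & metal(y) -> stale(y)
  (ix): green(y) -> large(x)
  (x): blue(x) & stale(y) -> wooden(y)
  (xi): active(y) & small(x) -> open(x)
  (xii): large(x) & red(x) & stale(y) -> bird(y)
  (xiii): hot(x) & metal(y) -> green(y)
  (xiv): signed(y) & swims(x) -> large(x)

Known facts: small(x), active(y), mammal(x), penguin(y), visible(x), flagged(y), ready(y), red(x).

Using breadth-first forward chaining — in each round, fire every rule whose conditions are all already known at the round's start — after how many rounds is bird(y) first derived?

4

[1] (i) [flagged(y) & small(x) -> metal(y)]; (iii) [penguin(y) & flagged(y) -> swims(x)]; (xi) [active(y) & small(x) -> open(x)]. ⇒ new: metal(y), swims(x), open(x).
[2] (v) [swims(x) & active(y) & red(x) -> green(y)]; (viii) [open(x) & red(x) & metal(y) -> stale(y)]. ⇒ new: green(y), stale(y).
[3] (ix) [green(y) -> large(x)]. ⇒ new: large(x).
[4] (xii) [large(x) & red(x) & stale(y) -> bird(y)]. ⇒ new: bird(y).
bird(y) first appears in round 4.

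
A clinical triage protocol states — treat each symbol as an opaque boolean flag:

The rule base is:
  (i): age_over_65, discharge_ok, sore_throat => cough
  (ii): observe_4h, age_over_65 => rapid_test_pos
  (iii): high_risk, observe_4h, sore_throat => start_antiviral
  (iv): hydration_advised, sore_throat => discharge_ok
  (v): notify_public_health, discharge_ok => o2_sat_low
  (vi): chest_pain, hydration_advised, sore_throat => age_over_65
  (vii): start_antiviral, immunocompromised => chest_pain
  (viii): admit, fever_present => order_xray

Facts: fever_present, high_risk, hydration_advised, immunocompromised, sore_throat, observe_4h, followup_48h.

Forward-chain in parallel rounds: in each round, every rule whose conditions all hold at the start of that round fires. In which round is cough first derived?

Round 1: (iii) [high_risk, observe_4h, sore_throat => start_antiviral]; (iv) [hydration_advised, sore_throat => discharge_ok]. Adds start_antiviral, discharge_ok.
Round 2: (vii) [start_antiviral, immunocompromised => chest_pain]. Adds chest_pain.
Round 3: (vi) [chest_pain, hydration_advised, sore_throat => age_over_65]. Adds age_over_65.
Round 4: (i) [age_over_65, discharge_ok, sore_throat => cough]; (ii) [observe_4h, age_over_65 => rapid_test_pos]. Adds cough, rapid_test_pos.
cough first appears in round 4.

4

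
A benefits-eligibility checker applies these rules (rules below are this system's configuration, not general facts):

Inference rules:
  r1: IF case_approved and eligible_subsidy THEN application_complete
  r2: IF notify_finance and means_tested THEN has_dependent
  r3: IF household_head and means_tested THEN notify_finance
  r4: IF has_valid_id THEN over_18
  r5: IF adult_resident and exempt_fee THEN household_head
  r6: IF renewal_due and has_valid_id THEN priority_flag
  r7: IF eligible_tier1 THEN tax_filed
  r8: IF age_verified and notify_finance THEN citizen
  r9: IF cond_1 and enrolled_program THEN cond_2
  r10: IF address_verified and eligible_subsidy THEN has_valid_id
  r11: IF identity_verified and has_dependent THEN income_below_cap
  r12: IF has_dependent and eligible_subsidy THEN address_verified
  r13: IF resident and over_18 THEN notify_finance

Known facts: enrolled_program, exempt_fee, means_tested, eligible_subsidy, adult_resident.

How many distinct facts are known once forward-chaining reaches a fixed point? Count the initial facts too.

Round 1: r5 [IF adult_resident and exempt_fee THEN household_head]. New: household_head.
Round 2: r3 [IF household_head and means_tested THEN notify_finance]. New: notify_finance.
Round 3: r2 [IF notify_finance and means_tested THEN has_dependent]. New: has_dependent.
Round 4: r12 [IF has_dependent and eligible_subsidy THEN address_verified]. New: address_verified.
Round 5: r10 [IF address_verified and eligible_subsidy THEN has_valid_id]. New: has_valid_id.
Round 6: r4 [IF has_valid_id THEN over_18]. New: over_18.
Closure: {address_verified, adult_resident, eligible_subsidy, enrolled_program, exempt_fee, has_dependent, has_valid_id, household_head, means_tested, notify_finance, over_18} — 11 facts.

11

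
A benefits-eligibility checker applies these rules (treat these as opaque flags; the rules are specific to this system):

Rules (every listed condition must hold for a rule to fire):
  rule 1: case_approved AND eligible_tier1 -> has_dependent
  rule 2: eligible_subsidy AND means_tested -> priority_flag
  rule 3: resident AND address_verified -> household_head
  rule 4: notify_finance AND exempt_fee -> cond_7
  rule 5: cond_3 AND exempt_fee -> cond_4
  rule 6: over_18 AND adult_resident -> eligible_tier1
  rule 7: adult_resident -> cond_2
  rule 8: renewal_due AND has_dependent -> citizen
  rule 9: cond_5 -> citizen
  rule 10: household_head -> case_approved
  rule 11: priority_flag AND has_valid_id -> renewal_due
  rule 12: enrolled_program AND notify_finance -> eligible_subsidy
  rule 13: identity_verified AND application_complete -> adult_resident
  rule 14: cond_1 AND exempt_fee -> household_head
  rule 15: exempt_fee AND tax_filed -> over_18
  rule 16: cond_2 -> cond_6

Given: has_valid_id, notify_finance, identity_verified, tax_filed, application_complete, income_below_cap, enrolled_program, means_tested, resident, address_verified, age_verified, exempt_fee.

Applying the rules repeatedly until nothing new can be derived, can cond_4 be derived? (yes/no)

no

[1] rule 3 [resident AND address_verified -> household_head]; rule 4 [notify_finance AND exempt_fee -> cond_7]; rule 12 [enrolled_program AND notify_finance -> eligible_subsidy]; rule 13 [identity_verified AND application_complete -> adult_resident]; rule 15 [exempt_fee AND tax_filed -> over_18]. ⇒ new: household_head, cond_7, eligible_subsidy, adult_resident, over_18.
[2] rule 2 [eligible_subsidy AND means_tested -> priority_flag]; rule 6 [over_18 AND adult_resident -> eligible_tier1]; rule 7 [adult_resident -> cond_2]; rule 10 [household_head -> case_approved]. ⇒ new: priority_flag, eligible_tier1, cond_2, case_approved.
[3] rule 1 [case_approved AND eligible_tier1 -> has_dependent]; rule 11 [priority_flag AND has_valid_id -> renewal_due]; rule 16 [cond_2 -> cond_6]. ⇒ new: has_dependent, renewal_due, cond_6.
[4] rule 8 [renewal_due AND has_dependent -> citizen]. ⇒ new: citizen.
Fixed point reached. cond_4 is concluded only by rule 5; rule 5 needs cond_3 (never derived).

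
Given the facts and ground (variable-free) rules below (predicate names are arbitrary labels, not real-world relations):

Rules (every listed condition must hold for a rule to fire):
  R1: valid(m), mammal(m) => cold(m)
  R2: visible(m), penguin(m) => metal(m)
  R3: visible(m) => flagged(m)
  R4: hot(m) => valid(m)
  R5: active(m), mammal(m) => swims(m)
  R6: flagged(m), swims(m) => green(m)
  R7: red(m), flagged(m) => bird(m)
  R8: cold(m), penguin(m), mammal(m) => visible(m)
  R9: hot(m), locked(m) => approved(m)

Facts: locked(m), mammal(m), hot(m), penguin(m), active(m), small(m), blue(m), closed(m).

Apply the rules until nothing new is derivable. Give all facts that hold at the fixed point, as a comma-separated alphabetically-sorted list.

active(m), approved(m), blue(m), closed(m), cold(m), flagged(m), green(m), hot(m), locked(m), mammal(m), metal(m), penguin(m), small(m), swims(m), valid(m), visible(m)

[1] R4 [hot(m) => valid(m)]; R5 [active(m), mammal(m) => swims(m)]; R9 [hot(m), locked(m) => approved(m)]. ⇒ new: valid(m), swims(m), approved(m).
[2] R1 [valid(m), mammal(m) => cold(m)]. ⇒ new: cold(m).
[3] R8 [cold(m), penguin(m), mammal(m) => visible(m)]. ⇒ new: visible(m).
[4] R2 [visible(m), penguin(m) => metal(m)]; R3 [visible(m) => flagged(m)]. ⇒ new: metal(m), flagged(m).
[5] R6 [flagged(m), swims(m) => green(m)]. ⇒ new: green(m).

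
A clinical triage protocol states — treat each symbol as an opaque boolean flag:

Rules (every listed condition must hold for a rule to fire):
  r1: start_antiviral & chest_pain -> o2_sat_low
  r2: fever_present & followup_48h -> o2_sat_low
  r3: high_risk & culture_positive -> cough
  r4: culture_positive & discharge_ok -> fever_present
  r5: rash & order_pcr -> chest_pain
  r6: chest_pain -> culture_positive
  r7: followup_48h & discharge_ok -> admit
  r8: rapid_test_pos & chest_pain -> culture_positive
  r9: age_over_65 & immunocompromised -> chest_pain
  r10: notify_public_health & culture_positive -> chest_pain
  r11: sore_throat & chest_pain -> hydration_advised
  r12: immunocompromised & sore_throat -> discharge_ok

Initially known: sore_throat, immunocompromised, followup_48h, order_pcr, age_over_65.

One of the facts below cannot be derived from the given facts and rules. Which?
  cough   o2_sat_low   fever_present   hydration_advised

cough

Round 1 — r9, r12, derive chest_pain, discharge_ok.
Round 2 — r6, r7, r11, derive culture_positive, admit, hydration_advised.
Round 3 — r4, derive fever_present.
Round 4 — r2, derive o2_sat_low.
Derived: hydration_advised (round 2), o2_sat_low (round 4), fever_present (round 3). cough never appears in any round.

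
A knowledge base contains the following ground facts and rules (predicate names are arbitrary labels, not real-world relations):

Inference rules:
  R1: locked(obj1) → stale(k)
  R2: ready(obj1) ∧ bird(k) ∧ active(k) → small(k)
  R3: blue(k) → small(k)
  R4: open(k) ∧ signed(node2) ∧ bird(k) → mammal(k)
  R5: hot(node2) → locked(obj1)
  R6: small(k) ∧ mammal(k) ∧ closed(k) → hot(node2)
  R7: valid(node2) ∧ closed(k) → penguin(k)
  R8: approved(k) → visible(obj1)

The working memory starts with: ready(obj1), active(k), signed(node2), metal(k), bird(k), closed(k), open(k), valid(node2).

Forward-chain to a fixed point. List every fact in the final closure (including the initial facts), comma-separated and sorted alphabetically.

active(k), bird(k), closed(k), hot(node2), locked(obj1), mammal(k), metal(k), open(k), penguin(k), ready(obj1), signed(node2), small(k), stale(k), valid(node2)

Round 1 — R2, R4, R7, derive small(k), mammal(k), penguin(k).
Round 2 — R6, derive hot(node2).
Round 3 — R5, derive locked(obj1).
Round 4 — R1, derive stale(k).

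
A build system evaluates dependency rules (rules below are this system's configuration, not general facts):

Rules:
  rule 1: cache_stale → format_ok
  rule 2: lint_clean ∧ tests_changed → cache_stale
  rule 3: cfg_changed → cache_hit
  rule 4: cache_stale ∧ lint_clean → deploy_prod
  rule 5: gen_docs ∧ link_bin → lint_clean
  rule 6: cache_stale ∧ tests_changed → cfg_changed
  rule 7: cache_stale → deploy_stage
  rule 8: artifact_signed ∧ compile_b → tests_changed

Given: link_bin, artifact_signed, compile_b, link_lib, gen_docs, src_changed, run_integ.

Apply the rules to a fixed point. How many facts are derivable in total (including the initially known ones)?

15

[1] rule 5 [gen_docs ∧ link_bin → lint_clean]; rule 8 [artifact_signed ∧ compile_b → tests_changed]. ⇒ new: lint_clean, tests_changed.
[2] rule 2 [lint_clean ∧ tests_changed → cache_stale]. ⇒ new: cache_stale.
[3] rule 1 [cache_stale → format_ok]; rule 4 [cache_stale ∧ lint_clean → deploy_prod]; rule 6 [cache_stale ∧ tests_changed → cfg_changed]; rule 7 [cache_stale → deploy_stage]. ⇒ new: format_ok, deploy_prod, cfg_changed, deploy_stage.
[4] rule 3 [cfg_changed → cache_hit]. ⇒ new: cache_hit.
Closure: {artifact_signed, cache_hit, cache_stale, cfg_changed, compile_b, deploy_prod, deploy_stage, format_ok, gen_docs, link_bin, link_lib, lint_clean, run_integ, src_changed, tests_changed} — 15 facts.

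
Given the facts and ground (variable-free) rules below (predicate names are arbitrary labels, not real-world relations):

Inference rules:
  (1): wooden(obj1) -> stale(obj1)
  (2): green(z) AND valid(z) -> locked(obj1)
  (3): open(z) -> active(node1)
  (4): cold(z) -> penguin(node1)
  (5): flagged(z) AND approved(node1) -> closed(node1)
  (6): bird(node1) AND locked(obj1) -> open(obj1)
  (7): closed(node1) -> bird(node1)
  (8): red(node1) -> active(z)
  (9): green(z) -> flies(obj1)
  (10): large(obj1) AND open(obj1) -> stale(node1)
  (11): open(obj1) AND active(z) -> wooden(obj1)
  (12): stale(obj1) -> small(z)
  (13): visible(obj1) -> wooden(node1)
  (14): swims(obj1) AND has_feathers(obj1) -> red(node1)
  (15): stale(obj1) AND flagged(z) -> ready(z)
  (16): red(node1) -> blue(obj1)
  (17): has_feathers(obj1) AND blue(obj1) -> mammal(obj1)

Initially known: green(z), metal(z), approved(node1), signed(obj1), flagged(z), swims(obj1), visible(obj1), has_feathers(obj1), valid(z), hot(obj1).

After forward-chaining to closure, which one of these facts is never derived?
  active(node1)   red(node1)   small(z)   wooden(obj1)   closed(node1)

active(node1)

Round 1: (2) [green(z) AND valid(z) -> locked(obj1)]; (5) [flagged(z) AND approved(node1) -> closed(node1)]; (9) [green(z) -> flies(obj1)]; (13) [visible(obj1) -> wooden(node1)]; (14) [swims(obj1) AND has_feathers(obj1) -> red(node1)]. Adds locked(obj1), closed(node1), flies(obj1), wooden(node1), red(node1).
Round 2: (7) [closed(node1) -> bird(node1)]; (8) [red(node1) -> active(z)]; (16) [red(node1) -> blue(obj1)]. Adds bird(node1), active(z), blue(obj1).
Round 3: (6) [bird(node1) AND locked(obj1) -> open(obj1)]; (17) [has_feathers(obj1) AND blue(obj1) -> mammal(obj1)]. Adds open(obj1), mammal(obj1).
Round 4: (11) [open(obj1) AND active(z) -> wooden(obj1)]. Adds wooden(obj1).
Round 5: (1) [wooden(obj1) -> stale(obj1)]. Adds stale(obj1).
Round 6: (12) [stale(obj1) -> small(z)]; (15) [stale(obj1) AND flagged(z) -> ready(z)]. Adds small(z), ready(z).
Derived: closed(node1) (round 1), small(z) (round 6), wooden(obj1) (round 4), red(node1) (round 1). active(node1) never appears in any round.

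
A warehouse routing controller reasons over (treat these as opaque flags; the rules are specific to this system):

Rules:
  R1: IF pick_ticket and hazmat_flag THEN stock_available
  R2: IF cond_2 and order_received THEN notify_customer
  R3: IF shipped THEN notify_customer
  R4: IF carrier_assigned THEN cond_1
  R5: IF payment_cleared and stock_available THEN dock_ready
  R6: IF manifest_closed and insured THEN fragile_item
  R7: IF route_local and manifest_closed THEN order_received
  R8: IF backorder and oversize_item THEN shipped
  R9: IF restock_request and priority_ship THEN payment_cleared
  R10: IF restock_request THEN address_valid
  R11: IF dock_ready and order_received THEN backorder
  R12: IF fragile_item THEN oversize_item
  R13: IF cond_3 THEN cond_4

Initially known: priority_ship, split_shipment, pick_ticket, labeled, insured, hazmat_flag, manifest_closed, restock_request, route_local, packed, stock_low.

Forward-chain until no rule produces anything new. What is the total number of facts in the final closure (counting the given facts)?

Round 1 — R1, R6, R7, R9, R10, derive stock_available, fragile_item, order_received, payment_cleared, address_valid.
Round 2 — R5, R12, derive dock_ready, oversize_item.
Round 3 — R11, derive backorder.
Round 4 — R8, derive shipped.
Round 5 — R3, derive notify_customer.
Closure: {address_valid, backorder, dock_ready, fragile_item, hazmat_flag, insured, labeled, manifest_closed, notify_customer, order_received, oversize_item, packed, payment_cleared, pick_ticket, priority_ship, restock_request, route_local, shipped, split_shipment, stock_available, stock_low} — 21 facts.

21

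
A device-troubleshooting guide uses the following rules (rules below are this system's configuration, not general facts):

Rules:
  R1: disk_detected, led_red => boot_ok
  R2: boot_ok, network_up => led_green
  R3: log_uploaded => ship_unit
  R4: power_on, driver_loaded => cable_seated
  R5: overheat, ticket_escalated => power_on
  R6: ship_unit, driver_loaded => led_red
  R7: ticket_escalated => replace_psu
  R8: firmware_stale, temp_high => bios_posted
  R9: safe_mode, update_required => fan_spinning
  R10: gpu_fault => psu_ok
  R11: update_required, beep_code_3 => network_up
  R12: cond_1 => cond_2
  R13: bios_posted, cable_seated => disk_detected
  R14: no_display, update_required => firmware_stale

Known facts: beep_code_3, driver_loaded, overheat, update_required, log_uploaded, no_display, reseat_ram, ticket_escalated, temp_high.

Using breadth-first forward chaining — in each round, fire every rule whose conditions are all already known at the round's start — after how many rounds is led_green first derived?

5

Round 1 fires R3, R5, R7, R11, R14, giving ship_unit, power_on, replace_psu, network_up, firmware_stale.
Round 2 fires R4, R6, R8, giving cable_seated, led_red, bios_posted.
Round 3 fires R13, giving disk_detected.
Round 4 fires R1, giving boot_ok.
Round 5 fires R2, giving led_green.
led_green first appears in round 5.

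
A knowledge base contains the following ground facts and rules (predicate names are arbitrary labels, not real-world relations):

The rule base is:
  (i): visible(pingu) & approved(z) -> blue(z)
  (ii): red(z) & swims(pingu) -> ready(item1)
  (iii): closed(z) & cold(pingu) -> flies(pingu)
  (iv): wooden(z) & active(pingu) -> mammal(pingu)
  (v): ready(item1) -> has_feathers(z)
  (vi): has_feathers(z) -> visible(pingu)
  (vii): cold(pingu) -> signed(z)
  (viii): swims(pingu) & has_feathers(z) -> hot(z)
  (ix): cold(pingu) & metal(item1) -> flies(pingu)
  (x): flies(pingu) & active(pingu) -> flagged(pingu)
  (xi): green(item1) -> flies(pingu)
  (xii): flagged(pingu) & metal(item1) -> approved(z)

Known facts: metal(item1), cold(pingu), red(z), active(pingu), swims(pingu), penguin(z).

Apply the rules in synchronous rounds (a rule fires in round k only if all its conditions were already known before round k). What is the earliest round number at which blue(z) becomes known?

4

Round 1 fires (ii), (vii), (ix), giving ready(item1), signed(z), flies(pingu).
Round 2 fires (v), (x), giving has_feathers(z), flagged(pingu).
Round 3 fires (vi), (viii), (xii), giving visible(pingu), hot(z), approved(z).
Round 4 fires (i), giving blue(z).
blue(z) first appears in round 4.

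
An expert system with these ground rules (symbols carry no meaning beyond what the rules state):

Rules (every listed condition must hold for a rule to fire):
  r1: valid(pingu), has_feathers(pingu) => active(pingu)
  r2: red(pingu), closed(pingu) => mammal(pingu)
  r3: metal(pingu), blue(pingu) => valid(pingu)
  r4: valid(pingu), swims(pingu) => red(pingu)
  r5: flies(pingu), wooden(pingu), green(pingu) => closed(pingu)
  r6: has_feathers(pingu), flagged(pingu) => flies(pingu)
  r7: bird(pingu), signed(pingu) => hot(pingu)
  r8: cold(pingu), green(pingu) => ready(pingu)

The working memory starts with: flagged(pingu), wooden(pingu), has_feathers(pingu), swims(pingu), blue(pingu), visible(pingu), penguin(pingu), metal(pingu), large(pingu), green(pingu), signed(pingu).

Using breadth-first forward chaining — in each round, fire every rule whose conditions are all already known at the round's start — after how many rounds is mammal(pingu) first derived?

3

Round 1: r3 [metal(pingu), blue(pingu) => valid(pingu)]; r6 [has_feathers(pingu), flagged(pingu) => flies(pingu)]. New: valid(pingu), flies(pingu).
Round 2: r1 [valid(pingu), has_feathers(pingu) => active(pingu)]; r4 [valid(pingu), swims(pingu) => red(pingu)]; r5 [flies(pingu), wooden(pingu), green(pingu) => closed(pingu)]. New: active(pingu), red(pingu), closed(pingu).
Round 3: r2 [red(pingu), closed(pingu) => mammal(pingu)]. New: mammal(pingu).
mammal(pingu) first appears in round 3.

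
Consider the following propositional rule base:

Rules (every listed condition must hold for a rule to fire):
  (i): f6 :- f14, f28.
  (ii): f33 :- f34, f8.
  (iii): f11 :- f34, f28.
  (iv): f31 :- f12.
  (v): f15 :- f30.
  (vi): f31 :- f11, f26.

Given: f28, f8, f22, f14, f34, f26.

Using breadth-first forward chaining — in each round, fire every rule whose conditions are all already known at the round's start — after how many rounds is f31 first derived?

Round 1 fires (i), (ii), (iii), giving f6, f33, f11.
Round 2 fires (vi), giving f31.
f31 first appears in round 2.

2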